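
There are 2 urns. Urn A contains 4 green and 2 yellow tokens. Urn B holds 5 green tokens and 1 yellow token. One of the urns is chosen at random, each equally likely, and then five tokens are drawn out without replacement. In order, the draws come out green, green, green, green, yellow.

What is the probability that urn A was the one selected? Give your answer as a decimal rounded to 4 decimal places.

0.2857

Compute the likelihood of the observed sequence for each case: P(data | urn A) = (4/6)(3/5)(2/4)(1/3)(2/2) = 1/15; P(data | urn B) = (5/6)(4/5)(3/4)(2/3)(1/2) = 1/6.
The prior-weighted likelihoods are 1/2 · 1/15 = 1/30, 1/2 · 1/6 = 1/12; with total 7/60.
Hence P(urn A | data) = (1/30) / (7/60) = 2/7.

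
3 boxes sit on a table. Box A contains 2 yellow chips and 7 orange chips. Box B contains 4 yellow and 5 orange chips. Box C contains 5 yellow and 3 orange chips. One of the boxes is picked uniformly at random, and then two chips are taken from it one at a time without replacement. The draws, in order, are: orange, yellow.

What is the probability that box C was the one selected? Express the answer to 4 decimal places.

Compute the likelihood of the observed sequence for each case: P(data | box A) = (7/9)(2/8) = 0.19444; P(data | box B) = (5/9)(4/8) = 0.27778; P(data | box C) = (3/8)(5/7) = 0.26786.
The prior-weighted likelihoods are 1/3 · 0.19444 = 0.064815, 1/3 · 0.27778 = 0.092593, 1/3 · 0.26786 = 0.089286; with total 0.24669.
So P(box C | data) = (0.089286) / (0.24669) = 0.36193.

0.3619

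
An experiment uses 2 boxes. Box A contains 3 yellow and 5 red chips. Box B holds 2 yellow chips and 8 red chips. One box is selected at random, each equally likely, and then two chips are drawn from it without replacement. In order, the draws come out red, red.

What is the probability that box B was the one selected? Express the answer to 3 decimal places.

For each hypothesis, P(data | H) works out to: P(data | box A) = (5/8)(4/7) = 0.35714; P(data | box B) = (8/10)(7/9) = 0.62222.
Multiplying each by its prior: 1/2 · 0.35714 = 0.17857, 1/2 · 0.62222 = 0.31111; summing to 0.48968.
Hence P(box B | data) = (0.31111) / (0.48968) = 0.63533.

0.635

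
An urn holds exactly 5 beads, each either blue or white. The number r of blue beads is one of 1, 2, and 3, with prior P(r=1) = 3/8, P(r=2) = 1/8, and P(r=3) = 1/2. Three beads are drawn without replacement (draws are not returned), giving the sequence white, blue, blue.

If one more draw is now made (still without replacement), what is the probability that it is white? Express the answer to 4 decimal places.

0.5556

Under each hypothesis, the probability of the observed sequence is: P(data | r = 1) = (4/5)(1/4)(0/3) = 0; P(data | r = 2) = (3/5)(2/4)(1/3) = 1/10; P(data | r = 3) = (2/5)(3/4)(2/3) = 1/5.
The prior-weighted likelihoods are 3/8 · 0 = 0, 1/8 · 1/10 = 1/80, 1/2 · 1/5 = 1/10; with total 9/80.
The posterior is then P(r = 1 | data) = 0, P(r = 2 | data) = 1/9, P(r = 3 | data) = 8/9.
Averaging over the posterior, P(white next | data) = (1)(1/9) + (1/2)(8/9) = 5/9.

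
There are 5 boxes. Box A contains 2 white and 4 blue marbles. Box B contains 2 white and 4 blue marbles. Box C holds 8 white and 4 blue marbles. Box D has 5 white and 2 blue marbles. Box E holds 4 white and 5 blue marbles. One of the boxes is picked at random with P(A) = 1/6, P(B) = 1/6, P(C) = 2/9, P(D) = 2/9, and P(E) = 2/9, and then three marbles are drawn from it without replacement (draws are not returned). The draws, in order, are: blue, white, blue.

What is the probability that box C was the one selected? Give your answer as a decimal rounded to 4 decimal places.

0.1256

Compute the likelihood of the observed sequence for each case: P(data | box A) = (4/6)(2/5)(3/4) = 0.2; P(data | box B) = (4/6)(2/5)(3/4) = 0.2; P(data | box C) = (4/12)(8/11)(3/10) = 0.072727; P(data | box D) = (2/7)(5/6)(1/5) = 0.047619; P(data | box E) = (5/9)(4/8)(4/7) = 0.15873.
Multiplying each by its prior: 1/6 · 0.2 = 0.033333, 1/6 · 0.2 = 0.033333, 2/9 · 0.072727 = 0.016162, 2/9 · 0.047619 = 0.010582, 2/9 · 0.15873 = 0.035273; summing to 0.12868.
Therefore the posterior P(box C | data) = (0.016162) / (0.12868) = 0.12559.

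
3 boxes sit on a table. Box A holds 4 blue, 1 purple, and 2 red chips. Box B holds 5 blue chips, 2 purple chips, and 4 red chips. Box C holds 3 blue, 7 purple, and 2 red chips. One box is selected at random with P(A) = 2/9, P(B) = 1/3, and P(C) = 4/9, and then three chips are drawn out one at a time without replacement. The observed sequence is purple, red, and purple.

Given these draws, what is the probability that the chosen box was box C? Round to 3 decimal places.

0.913

For each hypothesis, P(data | H) works out to: P(data | box A) = (1/7)(2/6)(0/5) = 0; P(data | box B) = (2/11)(4/10)(1/9) = 0.0080808; P(data | box C) = (7/12)(2/11)(6/10) = 0.063636.
Weighting by the prior gives 2/9 · 0 = 0, 1/3 · 0.0080808 = 0.0026936, 4/9 · 0.063636 = 0.028283; summing to 0.030976.
Hence P(box C | data) = (0.028283) / (0.030976) = 0.91304.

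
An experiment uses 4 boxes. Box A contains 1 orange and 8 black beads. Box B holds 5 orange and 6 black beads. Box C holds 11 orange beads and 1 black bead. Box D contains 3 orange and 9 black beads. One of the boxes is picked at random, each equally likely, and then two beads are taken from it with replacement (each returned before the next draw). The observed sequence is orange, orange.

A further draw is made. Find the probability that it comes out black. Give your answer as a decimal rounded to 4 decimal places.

0.2145

For each hypothesis, P(data | H) works out to: P(data | box A) = (1/9)(1/9) = 0.012346; P(data | box B) = (5/11)(5/11) = 0.20661; P(data | box C) = (11/12)(11/12) = 0.84028; P(data | box D) = (3/12)(3/12) = 0.0625.
Multiplying each by its prior: 1/4 · 0.012346 = 0.0030864, 1/4 · 0.20661 = 0.051653, 1/4 · 0.84028 = 0.21007, 1/4 · 0.0625 = 0.015625; with total 0.28043.
Normalising, the posterior is P(box A | data) = 0.011006, P(box B | data) = 0.18419, P(box C | data) = 0.74909, P(box D | data) = 0.055717.
So P(black next | data) = Σ P(black next | H) P(H | data) = (8/9)(0.011006) + (6/11)(0.18419) + (1/12)(0.74909) + (3/4)(0.055717) = 0.21446.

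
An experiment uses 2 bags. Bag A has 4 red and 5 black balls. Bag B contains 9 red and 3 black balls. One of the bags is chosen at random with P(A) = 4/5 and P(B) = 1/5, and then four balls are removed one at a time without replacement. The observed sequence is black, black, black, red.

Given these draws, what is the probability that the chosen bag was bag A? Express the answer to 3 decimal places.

The likelihood of the observed sequence under each hypothesis: P(data | bag A) = (5/9)(4/8)(3/7)(4/6) = 0.079365; P(data | bag B) = (3/12)(2/11)(1/10)(9/9) = 0.0045455.
Weighting by the prior gives 4/5 · 0.079365 = 0.063492, 1/5 · 0.0045455 = 0.00090909; these sum to 0.064401.
By Bayes' rule, P(bag A | data) = (0.063492) / (0.064401) = 0.98588.

0.986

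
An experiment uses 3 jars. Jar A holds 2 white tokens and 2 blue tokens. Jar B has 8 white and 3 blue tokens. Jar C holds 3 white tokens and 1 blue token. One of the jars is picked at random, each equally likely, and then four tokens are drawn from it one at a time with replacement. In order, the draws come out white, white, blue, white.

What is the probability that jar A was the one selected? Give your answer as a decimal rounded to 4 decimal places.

The likelihood of the observed sequence under each hypothesis: P(data | jar A) = (2/4)(2/4)(2/4)(2/4) = 0.0625; P(data | jar B) = (8/11)(8/11)(3/11)(8/11) = 0.10491; P(data | jar C) = (3/4)(3/4)(1/4)(3/4) = 0.10547.
The prior-weighted likelihoods are 1/3 · 0.0625 = 0.020833, 1/3 · 0.10491 = 0.03497, 1/3 · 0.10547 = 0.035156; summing to 0.09096.
By Bayes' rule, P(jar A | data) = (0.020833) / (0.09096) = 0.22904.

0.2290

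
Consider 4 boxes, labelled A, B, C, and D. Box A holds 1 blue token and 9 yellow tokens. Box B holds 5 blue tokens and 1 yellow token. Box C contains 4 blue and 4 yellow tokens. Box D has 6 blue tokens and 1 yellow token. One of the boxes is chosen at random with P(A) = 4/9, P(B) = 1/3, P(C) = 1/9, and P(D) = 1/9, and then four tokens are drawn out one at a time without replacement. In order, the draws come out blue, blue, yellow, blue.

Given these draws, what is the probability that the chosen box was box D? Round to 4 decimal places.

Compute the likelihood of the observed sequence for each case: P(data | box A) = (1/10)(0/9) = 0; P(data | box B) = (5/6)(4/5)(1/4)(3/3) = 1/6; P(data | box C) = (4/8)(3/7)(4/6)(2/5) = 2/35; P(data | box D) = (6/7)(5/6)(1/5)(4/4) = 1/7.
The prior-weighted likelihoods are 4/9 · 0 = 0, 1/3 · 1/6 = 1/18, 1/9 · 2/35 = 2/315, 1/9 · 1/7 = 1/63; with total 7/90.
Therefore the posterior P(box D | data) = (1/63) / (7/90) = 10/49.

0.2041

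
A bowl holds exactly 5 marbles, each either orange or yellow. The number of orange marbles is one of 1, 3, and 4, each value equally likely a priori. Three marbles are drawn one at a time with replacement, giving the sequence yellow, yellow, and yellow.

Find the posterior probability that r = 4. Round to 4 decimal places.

0.0137

Compute the likelihood of the observed sequence for each case: P(data | r = 1) = (4/5)(4/5)(4/5) = 64/125; P(data | r = 3) = (2/5)(2/5)(2/5) = 8/125; P(data | r = 4) = (1/5)(1/5)(1/5) = 1/125.
The prior-weighted likelihoods are 1/3 · 64/125 = 64/375, 1/3 · 8/125 = 8/375, 1/3 · 1/125 = 1/375; these sum to 73/375.
Hence P(r = 4 | data) = (1/375) / (73/375) = 1/73.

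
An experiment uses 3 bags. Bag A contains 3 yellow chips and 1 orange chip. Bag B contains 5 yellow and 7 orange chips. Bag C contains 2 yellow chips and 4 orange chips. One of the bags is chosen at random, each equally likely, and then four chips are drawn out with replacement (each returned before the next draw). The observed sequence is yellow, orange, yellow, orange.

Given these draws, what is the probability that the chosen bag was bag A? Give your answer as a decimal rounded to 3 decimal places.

0.245

Compute the likelihood of the observed sequence for each case: P(data | bag A) = (3/4)(1/4)(3/4)(1/4) = 0.035156; P(data | bag B) = (5/12)(7/12)(5/12)(7/12) = 0.059076; P(data | bag C) = (2/6)(4/6)(2/6)(4/6) = 0.049383.
Weighting by the prior gives 1/3 · 0.035156 = 0.011719, 1/3 · 0.059076 = 0.019692, 1/3 · 0.049383 = 0.016461; summing to 0.047872.
Therefore the posterior P(bag A | data) = (0.011719) / (0.047872) = 0.2448.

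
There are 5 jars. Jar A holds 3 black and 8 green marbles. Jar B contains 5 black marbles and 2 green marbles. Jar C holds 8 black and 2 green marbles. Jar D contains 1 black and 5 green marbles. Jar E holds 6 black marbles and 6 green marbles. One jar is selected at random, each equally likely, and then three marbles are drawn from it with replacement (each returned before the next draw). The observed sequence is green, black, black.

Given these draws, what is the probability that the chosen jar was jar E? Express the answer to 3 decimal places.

0.263

Under each hypothesis, the probability of the observed sequence is: P(data | jar A) = (8/11)(3/11)(3/11) = 0.054095; P(data | jar B) = (2/7)(5/7)(5/7) = 0.14577; P(data | jar C) = (2/10)(8/10)(8/10) = 0.128; P(data | jar D) = (5/6)(1/6)(1/6) = 0.023148; P(data | jar E) = (6/12)(6/12)(6/12) = 0.125.
Weighting by the prior gives 1/5 · 0.054095 = 0.010819, 1/5 · 0.14577 = 0.029155, 1/5 · 0.128 = 0.0256, 1/5 · 0.023148 = 0.0046296, 1/5 · 0.125 = 0.025; summing to 0.095203.
So P(jar E | data) = (0.025) / (0.095203) = 0.2626.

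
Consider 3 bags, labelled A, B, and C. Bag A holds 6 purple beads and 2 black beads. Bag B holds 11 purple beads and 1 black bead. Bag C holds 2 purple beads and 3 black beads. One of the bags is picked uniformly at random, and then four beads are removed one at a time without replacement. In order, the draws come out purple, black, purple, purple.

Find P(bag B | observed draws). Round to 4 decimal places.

The likelihood of the observed sequence under each hypothesis: P(data | bag A) = (6/8)(2/7)(5/6)(4/5) = 1/7; P(data | bag B) = (11/12)(1/11)(10/10)(9/9) = 1/12; P(data | bag C) = (2/5)(3/4)(1/3)(0/2) = 0.
Multiplying each by its prior: 1/3 · 1/7 = 1/21, 1/3 · 1/12 = 1/36, 1/3 · 0 = 0; summing to 19/252.
So P(bag B | data) = (1/36) / (19/252) = 7/19.

0.3684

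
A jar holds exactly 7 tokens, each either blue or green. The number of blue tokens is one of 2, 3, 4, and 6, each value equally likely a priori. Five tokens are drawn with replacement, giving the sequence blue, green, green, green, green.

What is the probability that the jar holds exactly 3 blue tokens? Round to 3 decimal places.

0.327

Under each hypothesis, the probability of the observed sequence is: P(data | r = 2) = (2/7)(5/7)(5/7)(5/7)(5/7) = 0.074374; P(data | r = 3) = (3/7)(4/7)(4/7)(4/7)(4/7) = 0.045695; P(data | r = 4) = (4/7)(3/7)(3/7)(3/7)(3/7) = 0.019278; P(data | r = 6) = (6/7)(1/7)(1/7)(1/7)(1/7) = 0.00035699.
Weighting by the prior gives 1/4 · 0.074374 = 0.018593, 1/4 · 0.045695 = 0.011424, 1/4 · 0.019278 = 0.0048194, 1/4 · 0.00035699 = 8.9249e-05; these sum to 0.034926.
Therefore the posterior P(r = 3 | data) = (0.011424) / (0.034926) = 0.32709.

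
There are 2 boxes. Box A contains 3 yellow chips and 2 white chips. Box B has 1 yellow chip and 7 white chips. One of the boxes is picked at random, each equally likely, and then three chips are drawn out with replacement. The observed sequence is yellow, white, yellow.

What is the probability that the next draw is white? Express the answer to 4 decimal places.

Compute the likelihood of the observed sequence for each case: P(data | box A) = (3/5)(2/5)(3/5) = 0.144; P(data | box B) = (1/8)(7/8)(1/8) = 0.013672.
The prior-weighted likelihoods are 1/2 · 0.144 = 0.072, 1/2 · 0.013672 = 0.0068359; summing to 0.078836.
Normalising, the posterior is P(box A | data) = 0.91329, P(box B | data) = 0.086711.
Averaging over the posterior, P(white next | data) = (2/5)(0.91329) + (7/8)(0.086711) = 0.44119.

0.4412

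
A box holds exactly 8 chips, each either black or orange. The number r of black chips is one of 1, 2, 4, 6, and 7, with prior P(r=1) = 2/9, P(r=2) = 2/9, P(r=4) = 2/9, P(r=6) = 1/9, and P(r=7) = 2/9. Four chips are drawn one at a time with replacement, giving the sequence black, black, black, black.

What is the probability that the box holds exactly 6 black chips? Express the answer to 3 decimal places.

0.195

For each hypothesis, P(data | H) works out to: P(data | r = 1) = (1/8)(1/8)(1/8)(1/8) = 0.00024414; P(data | r = 2) = (2/8)(2/8)(2/8)(2/8) = 0.0039062; P(data | r = 4) = (4/8)(4/8)(4/8)(4/8) = 0.0625; P(data | r = 6) = (6/8)(6/8)(6/8)(6/8) = 0.31641; P(data | r = 7) = (7/8)(7/8)(7/8)(7/8) = 0.58618.
Weighting by the prior gives 2/9 · 0.00024414 = 5.4253e-05, 2/9 · 0.0039062 = 0.00086806, 2/9 · 0.0625 = 0.013889, 1/9 · 0.31641 = 0.035156, 2/9 · 0.58618 = 0.13026; summing to 0.18023.
By Bayes' rule, P(r = 6 | data) = (0.035156) / (0.18023) = 0.19506.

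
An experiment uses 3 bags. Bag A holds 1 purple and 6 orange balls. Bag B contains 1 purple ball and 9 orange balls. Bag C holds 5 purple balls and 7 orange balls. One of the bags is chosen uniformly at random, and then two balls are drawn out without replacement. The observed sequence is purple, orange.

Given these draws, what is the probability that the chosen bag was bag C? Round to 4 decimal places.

For each hypothesis, P(data | H) works out to: P(data | bag A) = (1/7)(6/6) = 0.14286; P(data | bag B) = (1/10)(9/9) = 0.1; P(data | bag C) = (5/12)(7/11) = 0.26515.
The prior-weighted likelihoods are 1/3 · 0.14286 = 0.047619, 1/3 · 0.1 = 0.033333, 1/3 · 0.26515 = 0.088384; with total 0.16934.
By Bayes' rule, P(bag C | data) = (0.088384) / (0.16934) = 0.52194.

0.5219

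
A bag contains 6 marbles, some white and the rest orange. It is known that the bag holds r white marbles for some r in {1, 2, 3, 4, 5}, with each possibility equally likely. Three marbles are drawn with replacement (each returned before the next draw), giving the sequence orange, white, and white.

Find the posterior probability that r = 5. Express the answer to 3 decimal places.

For each hypothesis, P(data | H) works out to: P(data | r = 1) = (5/6)(1/6)(1/6) = 5/216; P(data | r = 2) = (4/6)(2/6)(2/6) = 2/27; P(data | r = 3) = (3/6)(3/6)(3/6) = 1/8; P(data | r = 4) = (2/6)(4/6)(4/6) = 4/27; P(data | r = 5) = (1/6)(5/6)(5/6) = 25/216.
Multiplying each by its prior: 1/5 · 5/216 = 1/216, 1/5 · 2/27 = 2/135, 1/5 · 1/8 = 1/40, 1/5 · 4/27 = 4/135, 1/5 · 25/216 = 5/216; with total 7/72.
Therefore the posterior P(r = 5 | data) = (5/216) / (7/72) = 5/21.

0.238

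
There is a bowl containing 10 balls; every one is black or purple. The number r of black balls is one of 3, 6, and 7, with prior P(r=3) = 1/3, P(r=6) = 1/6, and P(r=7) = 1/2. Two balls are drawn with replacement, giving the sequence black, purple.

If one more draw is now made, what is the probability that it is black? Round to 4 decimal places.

For each hypothesis, P(data | H) works out to: P(data | r = 3) = (3/10)(7/10) = 21/100; P(data | r = 6) = (6/10)(4/10) = 6/25; P(data | r = 7) = (7/10)(3/10) = 21/100.
The prior-weighted likelihoods are 1/3 · 21/100 = 7/100, 1/6 · 6/25 = 1/25, 1/2 · 21/100 = 21/200; with total 43/200.
The posterior is then P(r = 3 | data) = 14/43, P(r = 6 | data) = 8/43, P(r = 7 | data) = 21/43.
So P(black next | data) = Σ P(black next | H) P(H | data) = (3/10)(14/43) + (3/5)(8/43) + (7/10)(21/43) = 237/430.

0.5512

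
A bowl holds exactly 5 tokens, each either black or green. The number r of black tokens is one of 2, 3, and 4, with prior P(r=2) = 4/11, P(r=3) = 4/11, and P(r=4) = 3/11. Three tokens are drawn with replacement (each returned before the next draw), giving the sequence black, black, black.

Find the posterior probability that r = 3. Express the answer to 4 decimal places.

Compute the likelihood of the observed sequence for each case: P(data | r = 2) = (2/5)(2/5)(2/5) = 0.064; P(data | r = 3) = (3/5)(3/5)(3/5) = 0.216; P(data | r = 4) = (4/5)(4/5)(4/5) = 0.512.
Multiplying each by its prior: 4/11 · 0.064 = 0.023273, 4/11 · 0.216 = 0.078545, 3/11 · 0.512 = 0.13964; these sum to 0.24145.
So P(r = 3 | data) = (0.078545) / (0.24145) = 0.3253.

0.3253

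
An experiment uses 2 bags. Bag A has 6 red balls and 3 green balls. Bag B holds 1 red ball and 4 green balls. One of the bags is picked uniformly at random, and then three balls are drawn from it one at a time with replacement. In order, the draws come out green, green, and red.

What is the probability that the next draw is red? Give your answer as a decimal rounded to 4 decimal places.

0.3711

Compute the likelihood of the observed sequence for each case: P(data | bag A) = (3/9)(3/9)(6/9) = 0.074074; P(data | bag B) = (4/5)(4/5)(1/5) = 0.128.
Multiplying each by its prior: 1/2 · 0.074074 = 0.037037, 1/2 · 0.128 = 0.064; summing to 0.10104.
Dividing through by the total gives posterior P(bag A | data) = 0.36657, P(bag B | data) = 0.63343.
The predictive probability is P(red next | data) = (2/3)(0.36657) + (1/5)(0.63343) = 0.37107.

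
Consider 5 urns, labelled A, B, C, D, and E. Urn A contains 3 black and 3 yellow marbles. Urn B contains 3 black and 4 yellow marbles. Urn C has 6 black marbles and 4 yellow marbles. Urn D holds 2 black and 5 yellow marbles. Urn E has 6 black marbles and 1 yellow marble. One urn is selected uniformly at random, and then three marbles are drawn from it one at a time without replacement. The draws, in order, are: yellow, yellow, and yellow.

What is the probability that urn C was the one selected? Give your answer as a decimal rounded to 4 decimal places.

For each hypothesis, P(data | H) works out to: P(data | urn A) = (3/6)(2/5)(1/4) = 1/20; P(data | urn B) = (4/7)(3/6)(2/5) = 4/35; P(data | urn C) = (4/10)(3/9)(2/8) = 1/30; P(data | urn D) = (5/7)(4/6)(3/5) = 2/7; P(data | urn E) = (1/7)(0/6) = 0.
Multiplying each by its prior: 1/5 · 1/20 = 1/100, 1/5 · 4/35 = 4/175, 1/5 · 1/30 = 1/150, 1/5 · 2/7 = 2/35, 1/5 · 0 = 0; summing to 29/300.
By Bayes' rule, P(urn C | data) = (1/150) / (29/300) = 2/29.

0.0690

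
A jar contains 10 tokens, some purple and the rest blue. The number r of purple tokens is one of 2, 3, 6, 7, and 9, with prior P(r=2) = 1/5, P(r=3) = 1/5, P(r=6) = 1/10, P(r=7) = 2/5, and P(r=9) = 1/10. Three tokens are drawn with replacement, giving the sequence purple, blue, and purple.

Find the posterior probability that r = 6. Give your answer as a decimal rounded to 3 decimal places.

0.144

For each hypothesis, P(data | H) works out to: P(data | r = 2) = (2/10)(8/10)(2/10) = 0.032; P(data | r = 3) = (3/10)(7/10)(3/10) = 0.063; P(data | r = 6) = (6/10)(4/10)(6/10) = 0.144; P(data | r = 7) = (7/10)(3/10)(7/10) = 0.147; P(data | r = 9) = (9/10)(1/10)(9/10) = 0.081.
Weighting by the prior gives 1/5 · 0.032 = 0.0064, 1/5 · 0.063 = 0.0126, 1/10 · 0.144 = 0.0144, 2/5 · 0.147 = 0.0588, 1/10 · 0.081 = 0.0081; these sum to 0.1003.
Hence P(r = 6 | data) = (0.0144) / (0.1003) = 0.14357.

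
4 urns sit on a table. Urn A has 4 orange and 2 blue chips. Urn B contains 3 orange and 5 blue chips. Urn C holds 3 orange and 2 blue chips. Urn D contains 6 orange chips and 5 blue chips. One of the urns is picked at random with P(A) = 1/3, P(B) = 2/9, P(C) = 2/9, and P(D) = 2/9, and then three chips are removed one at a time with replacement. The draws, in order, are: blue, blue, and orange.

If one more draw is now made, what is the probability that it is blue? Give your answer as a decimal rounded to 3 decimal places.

Under each hypothesis, the probability of the observed sequence is: P(data | urn A) = (2/6)(2/6)(4/6) = 0.074074; P(data | urn B) = (5/8)(5/8)(3/8) = 0.14648; P(data | urn C) = (2/5)(2/5)(3/5) = 0.096; P(data | urn D) = (5/11)(5/11)(6/11) = 0.1127.
Weighting by the prior gives 1/3 · 0.074074 = 0.024691, 2/9 · 0.14648 = 0.032552, 2/9 · 0.096 = 0.021333, 2/9 · 0.1127 = 0.025044; with total 0.10362.
The posterior is then P(urn A | data) = 0.23829, P(urn B | data) = 0.31415, P(urn C | data) = 0.20588, P(urn D | data) = 0.24169.
Averaging over the posterior, P(blue next | data) = (1/3)(0.23829) + (5/8)(0.31415) + (2/5)(0.20588) + (5/11)(0.24169) = 0.46798.

0.468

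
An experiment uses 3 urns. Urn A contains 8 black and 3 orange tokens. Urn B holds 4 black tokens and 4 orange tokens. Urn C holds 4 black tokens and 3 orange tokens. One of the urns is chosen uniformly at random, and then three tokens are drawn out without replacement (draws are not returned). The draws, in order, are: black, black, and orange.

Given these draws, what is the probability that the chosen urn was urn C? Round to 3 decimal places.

The likelihood of the observed sequence under each hypothesis: P(data | urn A) = (8/11)(7/10)(3/9) = 0.1697; P(data | urn B) = (4/8)(3/7)(4/6) = 0.14286; P(data | urn C) = (4/7)(3/6)(3/5) = 0.17143.
The prior-weighted likelihoods are 1/3 · 0.1697 = 0.056566, 1/3 · 0.14286 = 0.047619, 1/3 · 0.17143 = 0.057143; with total 0.16133.
Hence P(urn C | data) = (0.057143) / (0.16133) = 0.3542.

0.354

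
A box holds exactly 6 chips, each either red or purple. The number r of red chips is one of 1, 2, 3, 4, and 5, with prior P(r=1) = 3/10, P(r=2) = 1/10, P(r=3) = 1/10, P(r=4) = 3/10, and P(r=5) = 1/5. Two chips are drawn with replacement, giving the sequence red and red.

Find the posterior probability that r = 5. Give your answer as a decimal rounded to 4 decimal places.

0.4386

Compute the likelihood of the observed sequence for each case: P(data | r = 1) = (1/6)(1/6) = 1/36; P(data | r = 2) = (2/6)(2/6) = 1/9; P(data | r = 3) = (3/6)(3/6) = 1/4; P(data | r = 4) = (4/6)(4/6) = 4/9; P(data | r = 5) = (5/6)(5/6) = 25/36.
Weighting by the prior gives 3/10 · 1/36 = 1/120, 1/10 · 1/9 = 1/90, 1/10 · 1/4 = 1/40, 3/10 · 4/9 = 2/15, 1/5 · 25/36 = 5/36; these sum to 19/60.
Therefore the posterior P(r = 5 | data) = (5/36) / (19/60) = 25/57.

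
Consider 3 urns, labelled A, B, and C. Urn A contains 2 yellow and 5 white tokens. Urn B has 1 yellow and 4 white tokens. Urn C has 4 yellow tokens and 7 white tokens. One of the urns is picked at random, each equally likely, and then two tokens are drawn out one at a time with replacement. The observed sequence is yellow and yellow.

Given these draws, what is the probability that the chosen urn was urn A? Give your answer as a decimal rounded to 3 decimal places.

The likelihood of the observed sequence under each hypothesis: P(data | urn A) = (2/7)(2/7) = 0.081633; P(data | urn B) = (1/5)(1/5) = 0.04; P(data | urn C) = (4/11)(4/11) = 0.13223.
Weighting by the prior gives 1/3 · 0.081633 = 0.027211, 1/3 · 0.04 = 0.013333, 1/3 · 0.13223 = 0.044077; summing to 0.084621.
Therefore the posterior P(urn A | data) = (0.027211) / (0.084621) = 0.32156.

0.322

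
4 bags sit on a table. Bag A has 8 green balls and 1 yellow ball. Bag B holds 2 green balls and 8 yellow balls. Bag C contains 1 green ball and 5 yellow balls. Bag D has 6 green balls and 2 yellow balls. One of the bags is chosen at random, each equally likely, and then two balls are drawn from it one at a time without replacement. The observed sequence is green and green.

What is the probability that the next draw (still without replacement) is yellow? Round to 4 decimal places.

The likelihood of the observed sequence under each hypothesis: P(data | bag A) = (8/9)(7/8) = 7/9; P(data | bag B) = (2/10)(1/9) = 1/45; P(data | bag C) = (1/6)(0/5) = 0; P(data | bag D) = (6/8)(5/7) = 15/28.
Multiplying each by its prior: 1/4 · 7/9 = 7/36, 1/4 · 1/45 = 1/180, 1/4 · 0 = 0, 1/4 · 15/28 = 15/112; with total 187/560.
Dividing through by the total gives posterior P(bag A | data) = 0.58229, P(bag B | data) = 0.016637, P(bag C | data) = 0, P(bag D | data) = 0.40107.
So P(yellow next | data) = Σ P(yellow next | H) P(H | data) = (1/7)(0.58229) + (1)(0.016637) + (1/3)(0.40107) = 0.23351.

0.2335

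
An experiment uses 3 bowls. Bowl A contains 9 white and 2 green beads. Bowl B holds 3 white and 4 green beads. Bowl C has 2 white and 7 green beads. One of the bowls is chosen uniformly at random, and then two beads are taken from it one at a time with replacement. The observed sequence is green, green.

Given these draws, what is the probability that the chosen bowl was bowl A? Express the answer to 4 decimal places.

0.0343

Under each hypothesis, the probability of the observed sequence is: P(data | bowl A) = (2/11)(2/11) = 0.033058; P(data | bowl B) = (4/7)(4/7) = 0.32653; P(data | bowl C) = (7/9)(7/9) = 0.60494.
Weighting by the prior gives 1/3 · 0.033058 = 0.011019, 1/3 · 0.32653 = 0.10884, 1/3 · 0.60494 = 0.20165; these sum to 0.32151.
So P(bowl A | data) = (0.011019) / (0.32151) = 0.034274.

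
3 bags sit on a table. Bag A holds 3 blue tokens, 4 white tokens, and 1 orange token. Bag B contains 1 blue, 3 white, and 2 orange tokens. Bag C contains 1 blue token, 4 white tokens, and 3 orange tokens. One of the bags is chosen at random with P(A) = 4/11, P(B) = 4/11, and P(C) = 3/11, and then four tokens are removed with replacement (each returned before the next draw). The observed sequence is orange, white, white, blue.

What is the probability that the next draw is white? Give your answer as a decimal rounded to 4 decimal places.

0.5000

For each hypothesis, P(data | H) works out to: P(data | bag A) = (1/8)(4/8)(4/8)(3/8) = 0.011719; P(data | bag B) = (2/6)(3/6)(3/6)(1/6) = 0.013889; P(data | bag C) = (3/8)(4/8)(4/8)(1/8) = 0.011719.
Multiplying each by its prior: 4/11 · 0.011719 = 0.0042614, 4/11 · 0.013889 = 0.0050505, 3/11 · 0.011719 = 0.003196; summing to 0.012508.
Normalising, the posterior is P(bag A | data) = 0.34069, P(bag B | data) = 0.40379, P(bag C | data) = 0.25552.
So P(white next | data) = Σ P(white next | H) P(H | data) = (1/2)(0.34069) + (1/2)(0.40379) + (1/2)(0.25552) = 0.5.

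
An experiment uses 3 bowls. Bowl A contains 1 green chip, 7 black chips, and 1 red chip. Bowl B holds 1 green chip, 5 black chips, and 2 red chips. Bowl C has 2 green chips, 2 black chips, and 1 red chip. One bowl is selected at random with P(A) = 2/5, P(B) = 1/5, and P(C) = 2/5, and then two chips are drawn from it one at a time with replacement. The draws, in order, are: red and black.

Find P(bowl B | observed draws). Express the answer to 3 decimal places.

Compute the likelihood of the observed sequence for each case: P(data | bowl A) = (1/9)(7/9) = 0.08642; P(data | bowl B) = (2/8)(5/8) = 0.15625; P(data | bowl C) = (1/5)(2/5) = 0.08.
Weighting by the prior gives 2/5 · 0.08642 = 0.034568, 1/5 · 0.15625 = 0.03125, 2/5 · 0.08 = 0.032; with total 0.097818.
By Bayes' rule, P(bowl B | data) = (0.03125) / (0.097818) = 0.31947.

0.319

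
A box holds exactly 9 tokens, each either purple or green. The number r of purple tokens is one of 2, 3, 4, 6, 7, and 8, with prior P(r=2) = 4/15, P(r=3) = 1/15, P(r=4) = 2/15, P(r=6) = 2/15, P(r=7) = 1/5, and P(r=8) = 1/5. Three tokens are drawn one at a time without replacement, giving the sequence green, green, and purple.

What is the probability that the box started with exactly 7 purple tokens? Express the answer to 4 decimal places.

Compute the likelihood of the observed sequence for each case: P(data | r = 2) = (7/9)(6/8)(2/7) = 1/6; P(data | r = 3) = (6/9)(5/8)(3/7) = 5/28; P(data | r = 4) = (5/9)(4/8)(4/7) = 10/63; P(data | r = 6) = (3/9)(2/8)(6/7) = 1/14; P(data | r = 7) = (2/9)(1/8)(7/7) = 1/36; P(data | r = 8) = (1/9)(0/8) = 0.
Multiplying each by its prior: 4/15 · 1/6 = 2/45, 1/15 · 5/28 = 1/84, 2/15 · 10/63 = 4/189, 2/15 · 1/14 = 1/105, 1/5 · 1/36 = 1/180, 1/5 · 0 = 0; summing to 5/54.
So P(r = 7 | data) = (1/180) / (5/54) = 3/50.

0.0600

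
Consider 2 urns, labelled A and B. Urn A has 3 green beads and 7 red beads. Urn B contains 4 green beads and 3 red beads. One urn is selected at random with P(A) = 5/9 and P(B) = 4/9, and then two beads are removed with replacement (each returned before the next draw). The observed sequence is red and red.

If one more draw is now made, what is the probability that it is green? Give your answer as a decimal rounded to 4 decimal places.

The likelihood of the observed sequence under each hypothesis: P(data | urn A) = (7/10)(7/10) = 0.49; P(data | urn B) = (3/7)(3/7) = 0.18367.
Multiplying each by its prior: 5/9 · 0.49 = 0.27222, 4/9 · 0.18367 = 0.081633; summing to 0.35385.
The posterior is then P(urn A | data) = 0.7693, P(urn B | data) = 0.2307.
So P(green next | data) = Σ P(green next | H) P(H | data) = (3/10)(0.7693) + (4/7)(0.2307) = 0.36262.

0.3626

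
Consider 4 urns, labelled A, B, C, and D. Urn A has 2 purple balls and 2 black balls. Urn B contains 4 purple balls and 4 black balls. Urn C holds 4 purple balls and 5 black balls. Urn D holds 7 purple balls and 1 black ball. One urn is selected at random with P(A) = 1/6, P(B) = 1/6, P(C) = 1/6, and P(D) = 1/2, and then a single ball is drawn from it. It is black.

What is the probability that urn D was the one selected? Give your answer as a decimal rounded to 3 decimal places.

The likelihood of this draw under each hypothesis: P(data | urn A) = (2/4) = 1/2; P(data | urn B) = (4/8) = 1/2; P(data | urn C) = (5/9) = 5/9; P(data | urn D) = (1/8) = 1/8.
Multiplying each by its prior: 1/6 · 1/2 = 1/12, 1/6 · 1/2 = 1/12, 1/6 · 5/9 = 5/54, 1/2 · 1/8 = 1/16; with total 139/432.
Therefore the posterior P(urn D | data) = (1/16) / (139/432) = 27/139.

0.194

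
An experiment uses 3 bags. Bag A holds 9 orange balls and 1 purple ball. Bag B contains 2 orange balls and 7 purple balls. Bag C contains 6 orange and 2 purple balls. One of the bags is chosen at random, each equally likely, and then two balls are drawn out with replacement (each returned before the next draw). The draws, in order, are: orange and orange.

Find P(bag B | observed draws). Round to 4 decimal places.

Under each hypothesis, the probability of the observed sequence is: P(data | bag A) = (9/10)(9/10) = 0.81; P(data | bag B) = (2/9)(2/9) = 0.049383; P(data | bag C) = (6/8)(6/8) = 0.5625.
The prior-weighted likelihoods are 1/3 · 0.81 = 0.27, 1/3 · 0.049383 = 0.016461, 1/3 · 0.5625 = 0.1875; these sum to 0.47396.
Therefore the posterior P(bag B | data) = (0.016461) / (0.47396) = 0.034731.

0.0347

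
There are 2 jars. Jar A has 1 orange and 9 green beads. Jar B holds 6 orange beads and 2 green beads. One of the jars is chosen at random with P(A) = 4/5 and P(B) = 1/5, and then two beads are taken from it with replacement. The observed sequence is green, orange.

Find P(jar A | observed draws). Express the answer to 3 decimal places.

0.658

For each hypothesis, P(data | H) works out to: P(data | jar A) = (9/10)(1/10) = 0.09; P(data | jar B) = (2/8)(6/8) = 0.1875.
Weighting by the prior gives 4/5 · 0.09 = 0.072, 1/5 · 0.1875 = 0.0375; summing to 0.1095.
Therefore the posterior P(jar A | data) = (0.072) / (0.1095) = 0.65753.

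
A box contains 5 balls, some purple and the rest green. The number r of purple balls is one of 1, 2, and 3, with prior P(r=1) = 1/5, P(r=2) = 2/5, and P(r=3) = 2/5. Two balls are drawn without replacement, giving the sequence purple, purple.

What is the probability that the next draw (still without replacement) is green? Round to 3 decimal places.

Under each hypothesis, the probability of the observed sequence is: P(data | r = 1) = (1/5)(0/4) = 0; P(data | r = 2) = (2/5)(1/4) = 1/10; P(data | r = 3) = (3/5)(2/4) = 3/10.
Weighting by the prior gives 1/5 · 0 = 0, 2/5 · 1/10 = 1/25, 2/5 · 3/10 = 3/25; these sum to 4/25.
Dividing through by the total gives posterior P(r = 1 | data) = 0, P(r = 2 | data) = 1/4, P(r = 3 | data) = 3/4.
So P(green next | data) = Σ P(green next | H) P(H | data) = (1)(1/4) + (2/3)(3/4) = 3/4.

0.750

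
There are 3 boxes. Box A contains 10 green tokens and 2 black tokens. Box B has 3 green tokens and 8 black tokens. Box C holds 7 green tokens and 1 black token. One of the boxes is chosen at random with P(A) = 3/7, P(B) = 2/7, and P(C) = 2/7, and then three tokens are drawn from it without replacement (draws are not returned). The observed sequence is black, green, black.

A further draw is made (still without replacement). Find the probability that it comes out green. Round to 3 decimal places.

Under each hypothesis, the probability of the observed sequence is: P(data | box A) = (2/12)(10/11)(1/10) = 0.015152; P(data | box B) = (8/11)(3/10)(7/9) = 0.1697; P(data | box C) = (1/8)(7/7)(0/6) = 0.
The prior-weighted likelihoods are 3/7 · 0.015152 = 0.0064935, 2/7 · 0.1697 = 0.048485, 2/7 · 0 = 0; summing to 0.054978.
Dividing through by the total gives posterior P(box A | data) = 0.11811, P(box B | data) = 0.88189, P(box C | data) = 0.
Averaging over the posterior, P(green next | data) = (1)(0.11811) + (1/4)(0.88189) = 0.33858.

0.339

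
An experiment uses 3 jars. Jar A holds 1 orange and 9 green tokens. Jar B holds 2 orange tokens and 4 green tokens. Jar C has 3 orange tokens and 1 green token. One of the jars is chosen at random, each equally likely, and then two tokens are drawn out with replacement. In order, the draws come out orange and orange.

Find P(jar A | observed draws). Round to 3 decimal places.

0.015

Under each hypothesis, the probability of the observed sequence is: P(data | jar A) = (1/10)(1/10) = 0.01; P(data | jar B) = (2/6)(2/6) = 0.11111; P(data | jar C) = (3/4)(3/4) = 0.5625.
Weighting by the prior gives 1/3 · 0.01 = 0.0033333, 1/3 · 0.11111 = 0.037037, 1/3 · 0.5625 = 0.1875; summing to 0.22787.
Therefore the posterior P(jar A | data) = (0.0033333) / (0.22787) = 0.014628.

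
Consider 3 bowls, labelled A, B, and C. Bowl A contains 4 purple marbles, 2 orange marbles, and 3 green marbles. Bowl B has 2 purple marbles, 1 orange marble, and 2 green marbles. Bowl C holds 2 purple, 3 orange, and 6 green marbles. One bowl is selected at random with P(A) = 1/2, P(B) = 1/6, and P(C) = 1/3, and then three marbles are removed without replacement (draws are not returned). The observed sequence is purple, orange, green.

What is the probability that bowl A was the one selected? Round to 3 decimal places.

Under each hypothesis, the probability of the observed sequence is: P(data | bowl A) = (4/9)(2/8)(3/7) = 0.047619; P(data | bowl B) = (2/5)(1/4)(2/3) = 0.066667; P(data | bowl C) = (2/11)(3/10)(6/9) = 0.036364.
The prior-weighted likelihoods are 1/2 · 0.047619 = 0.02381, 1/6 · 0.066667 = 0.011111, 1/3 · 0.036364 = 0.012121; with total 0.047042.
Hence P(bowl A | data) = (0.02381) / (0.047042) = 0.50613.

0.506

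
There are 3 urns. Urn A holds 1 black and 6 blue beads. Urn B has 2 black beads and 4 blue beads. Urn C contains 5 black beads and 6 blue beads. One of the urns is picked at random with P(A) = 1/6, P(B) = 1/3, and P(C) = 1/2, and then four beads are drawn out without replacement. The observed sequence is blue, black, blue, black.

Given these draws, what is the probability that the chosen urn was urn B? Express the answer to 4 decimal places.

0.3697

Compute the likelihood of the observed sequence for each case: P(data | urn A) = (6/7)(1/6)(5/5)(0/4) = 0; P(data | urn B) = (4/6)(2/5)(3/4)(1/3) = 0.066667; P(data | urn C) = (6/11)(5/10)(5/9)(4/8) = 0.075758.
Weighting by the prior gives 1/6 · 0 = 0, 1/3 · 0.066667 = 0.022222, 1/2 · 0.075758 = 0.037879; these sum to 0.060101.
So P(urn B | data) = (0.022222) / (0.060101) = 0.36975.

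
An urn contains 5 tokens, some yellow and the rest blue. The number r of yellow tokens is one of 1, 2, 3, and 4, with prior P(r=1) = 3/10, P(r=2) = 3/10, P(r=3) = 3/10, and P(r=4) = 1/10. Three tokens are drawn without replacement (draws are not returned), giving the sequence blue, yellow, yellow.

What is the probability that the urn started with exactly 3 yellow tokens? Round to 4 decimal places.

For each hypothesis, P(data | H) works out to: P(data | r = 1) = (4/5)(1/4)(0/3) = 0; P(data | r = 2) = (3/5)(2/4)(1/3) = 1/10; P(data | r = 3) = (2/5)(3/4)(2/3) = 1/5; P(data | r = 4) = (1/5)(4/4)(3/3) = 1/5.
Weighting by the prior gives 3/10 · 0 = 0, 3/10 · 1/10 = 3/100, 3/10 · 1/5 = 3/50, 1/10 · 1/5 = 1/50; summing to 11/100.
So P(r = 3 | data) = (3/50) / (11/100) = 6/11.

0.5455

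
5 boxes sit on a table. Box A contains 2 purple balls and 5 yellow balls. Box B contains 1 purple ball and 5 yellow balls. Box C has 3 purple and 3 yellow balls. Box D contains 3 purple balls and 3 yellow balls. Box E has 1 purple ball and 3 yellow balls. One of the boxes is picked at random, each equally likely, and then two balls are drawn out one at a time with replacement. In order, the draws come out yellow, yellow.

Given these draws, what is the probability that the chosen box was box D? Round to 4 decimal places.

Compute the likelihood of the observed sequence for each case: P(data | box A) = (5/7)(5/7) = 0.5102; P(data | box B) = (5/6)(5/6) = 0.69444; P(data | box C) = (3/6)(3/6) = 0.25; P(data | box D) = (3/6)(3/6) = 0.25; P(data | box E) = (3/4)(3/4) = 0.5625.
Multiplying each by its prior: 1/5 · 0.5102 = 0.10204, 1/5 · 0.69444 = 0.13889, 1/5 · 0.25 = 0.05, 1/5 · 0.25 = 0.05, 1/5 · 0.5625 = 0.1125; summing to 0.45343.
Hence P(box D | data) = (0.05) / (0.45343) = 0.11027.

0.1103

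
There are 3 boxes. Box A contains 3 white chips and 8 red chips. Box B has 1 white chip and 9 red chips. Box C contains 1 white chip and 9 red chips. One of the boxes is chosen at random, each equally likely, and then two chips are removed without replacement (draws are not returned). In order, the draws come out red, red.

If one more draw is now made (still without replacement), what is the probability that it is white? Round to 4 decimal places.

0.1753

For each hypothesis, P(data | H) works out to: P(data | box A) = (8/11)(7/10) = 28/55; P(data | box B) = (9/10)(8/9) = 4/5; P(data | box C) = (9/10)(8/9) = 4/5.
The prior-weighted likelihoods are 1/3 · 28/55 = 28/165, 1/3 · 4/5 = 4/15, 1/3 · 4/5 = 4/15; these sum to 116/165.
Dividing through by the total gives posterior P(box A | data) = 7/29, P(box B | data) = 11/29, P(box C | data) = 11/29.
So P(white next | data) = Σ P(white next | H) P(H | data) = (1/3)(7/29) + (1/8)(11/29) + (1/8)(11/29) = 61/348.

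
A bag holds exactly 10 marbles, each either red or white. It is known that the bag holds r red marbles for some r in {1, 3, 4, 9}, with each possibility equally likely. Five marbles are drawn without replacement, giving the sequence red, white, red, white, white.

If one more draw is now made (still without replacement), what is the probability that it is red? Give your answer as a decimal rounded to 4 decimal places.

The likelihood of the observed sequence under each hypothesis: P(data | r = 1) = (1/10)(9/9)(0/8) = 0; P(data | r = 3) = (3/10)(7/9)(2/8)(6/7)(5/6) = 1/24; P(data | r = 4) = (4/10)(6/9)(3/8)(5/7)(4/6) = 1/21; P(data | r = 9) = (9/10)(1/9)(8/8)(0/7) = 0.
The prior-weighted likelihoods are 1/4 · 0 = 0, 1/4 · 1/24 = 1/96, 1/4 · 1/21 = 1/84, 1/4 · 0 = 0; these sum to 5/224.
Normalising, the posterior is P(r = 1 | data) = 0, P(r = 3 | data) = 7/15, P(r = 4 | data) = 8/15, P(r = 9 | data) = 0.
So P(red next | data) = Σ P(red next | H) P(H | data) = (1/5)(7/15) + (2/5)(8/15) = 23/75.

0.3067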